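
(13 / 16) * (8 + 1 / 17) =1781 / 272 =6.55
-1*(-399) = 399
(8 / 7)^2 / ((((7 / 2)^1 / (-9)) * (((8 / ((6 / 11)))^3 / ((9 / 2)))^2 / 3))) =-1594323 / 77778614144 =-0.00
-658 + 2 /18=-5921 /9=-657.89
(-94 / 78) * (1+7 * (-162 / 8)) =26461 / 156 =169.62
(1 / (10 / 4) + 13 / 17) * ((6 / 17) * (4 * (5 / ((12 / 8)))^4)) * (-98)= -17248000 / 867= -19893.89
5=5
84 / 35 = 12 / 5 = 2.40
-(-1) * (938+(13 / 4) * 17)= 3973 / 4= 993.25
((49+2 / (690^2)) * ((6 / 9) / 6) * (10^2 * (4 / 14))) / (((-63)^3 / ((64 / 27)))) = -2986099456 / 2024995877667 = -0.00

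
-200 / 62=-100 / 31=-3.23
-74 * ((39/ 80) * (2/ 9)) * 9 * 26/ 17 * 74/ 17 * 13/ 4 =-9023079/ 5780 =-1561.09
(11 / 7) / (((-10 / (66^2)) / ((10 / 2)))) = -3422.57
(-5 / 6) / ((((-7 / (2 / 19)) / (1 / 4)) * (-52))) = -5 / 82992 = -0.00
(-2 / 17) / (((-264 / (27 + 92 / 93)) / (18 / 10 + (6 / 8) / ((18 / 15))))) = 252491 / 8347680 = 0.03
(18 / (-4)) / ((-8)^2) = -9 / 128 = -0.07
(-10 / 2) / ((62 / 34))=-85 / 31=-2.74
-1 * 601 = -601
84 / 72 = 1.17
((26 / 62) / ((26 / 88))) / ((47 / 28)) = 1232 / 1457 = 0.85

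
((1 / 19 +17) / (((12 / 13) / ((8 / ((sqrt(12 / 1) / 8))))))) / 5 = 3744 * sqrt(3) / 95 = 68.26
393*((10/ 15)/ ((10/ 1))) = 131/ 5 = 26.20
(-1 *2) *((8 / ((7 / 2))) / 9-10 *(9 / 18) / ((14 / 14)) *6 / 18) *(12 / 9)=712 / 189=3.77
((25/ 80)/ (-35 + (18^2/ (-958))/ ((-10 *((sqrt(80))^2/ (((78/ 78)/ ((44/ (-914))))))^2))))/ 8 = -289795000/ 259639403231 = -0.00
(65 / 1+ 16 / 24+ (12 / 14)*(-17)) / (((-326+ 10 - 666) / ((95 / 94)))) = -101935 / 1938468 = -0.05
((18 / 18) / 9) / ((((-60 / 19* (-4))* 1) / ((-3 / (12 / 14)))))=-133 / 4320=-0.03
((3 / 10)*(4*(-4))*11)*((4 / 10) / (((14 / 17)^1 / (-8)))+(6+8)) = -93456 / 175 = -534.03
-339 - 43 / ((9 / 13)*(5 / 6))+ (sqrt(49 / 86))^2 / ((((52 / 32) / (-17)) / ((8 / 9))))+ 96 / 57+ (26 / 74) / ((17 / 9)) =-125350042756 / 300627405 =-416.96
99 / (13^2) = 99 / 169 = 0.59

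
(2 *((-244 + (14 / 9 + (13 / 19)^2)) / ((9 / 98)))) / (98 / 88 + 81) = -64.18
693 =693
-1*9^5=-59049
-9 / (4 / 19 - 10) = 57 / 62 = 0.92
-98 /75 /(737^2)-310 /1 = -12628679348 /40737675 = -310.00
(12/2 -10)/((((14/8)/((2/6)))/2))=-32/21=-1.52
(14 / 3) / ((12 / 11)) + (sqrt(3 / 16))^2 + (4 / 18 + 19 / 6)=7.85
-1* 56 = -56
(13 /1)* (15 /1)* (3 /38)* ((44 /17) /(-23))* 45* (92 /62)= -1158300 /10013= -115.68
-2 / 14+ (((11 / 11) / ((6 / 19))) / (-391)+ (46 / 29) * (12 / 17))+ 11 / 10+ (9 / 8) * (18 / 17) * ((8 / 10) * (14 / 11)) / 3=32387723 / 13096545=2.47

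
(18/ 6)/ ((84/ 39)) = 39/ 28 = 1.39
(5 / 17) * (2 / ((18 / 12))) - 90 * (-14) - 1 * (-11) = 64841 / 51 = 1271.39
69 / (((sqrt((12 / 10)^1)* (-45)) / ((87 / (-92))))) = 1.32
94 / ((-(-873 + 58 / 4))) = 188 / 1717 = 0.11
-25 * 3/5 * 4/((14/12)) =-360/7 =-51.43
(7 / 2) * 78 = 273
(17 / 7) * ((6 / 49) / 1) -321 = -110001 / 343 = -320.70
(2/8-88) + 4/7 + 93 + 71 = 2151/28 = 76.82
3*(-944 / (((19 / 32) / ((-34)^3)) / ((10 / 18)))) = 5936476160 / 57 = 104148704.56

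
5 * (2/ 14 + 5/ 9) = 220/ 63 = 3.49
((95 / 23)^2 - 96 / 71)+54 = 2618177 / 37559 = 69.71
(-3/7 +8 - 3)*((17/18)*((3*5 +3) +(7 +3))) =1088/9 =120.89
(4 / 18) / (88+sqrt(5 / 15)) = 176 / 69693- 2*sqrt(3) / 209079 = 0.00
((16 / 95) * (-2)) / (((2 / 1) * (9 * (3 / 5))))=-16 / 513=-0.03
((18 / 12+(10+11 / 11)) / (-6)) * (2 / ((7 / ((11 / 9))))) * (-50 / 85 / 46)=1375 / 147798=0.01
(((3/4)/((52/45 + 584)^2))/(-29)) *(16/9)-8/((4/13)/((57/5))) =-7449959353143/25134815620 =-296.40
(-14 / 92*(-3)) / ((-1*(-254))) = 21 / 11684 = 0.00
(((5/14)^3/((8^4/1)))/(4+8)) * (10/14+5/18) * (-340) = -1328125/4248502272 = -0.00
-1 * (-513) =513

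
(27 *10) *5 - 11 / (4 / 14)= 1311.50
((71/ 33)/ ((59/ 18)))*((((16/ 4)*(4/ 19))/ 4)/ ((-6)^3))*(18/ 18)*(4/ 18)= -142/ 998811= -0.00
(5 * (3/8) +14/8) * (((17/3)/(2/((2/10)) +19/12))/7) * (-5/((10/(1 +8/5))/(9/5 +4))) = -185861/97300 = -1.91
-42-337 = -379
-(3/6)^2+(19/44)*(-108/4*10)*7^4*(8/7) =-14076731/44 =-319925.70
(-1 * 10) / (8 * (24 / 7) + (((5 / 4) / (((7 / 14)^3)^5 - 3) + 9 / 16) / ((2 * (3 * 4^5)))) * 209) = -135290093568 / 371148512285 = -0.36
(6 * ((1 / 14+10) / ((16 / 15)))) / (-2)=-6345 / 224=-28.33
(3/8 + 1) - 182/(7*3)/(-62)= 1127/744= 1.51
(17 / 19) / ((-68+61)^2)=0.02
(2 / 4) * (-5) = -5 / 2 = -2.50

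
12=12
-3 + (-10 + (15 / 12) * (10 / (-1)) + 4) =-43 / 2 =-21.50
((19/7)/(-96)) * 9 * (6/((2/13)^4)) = -4883931/1792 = -2725.41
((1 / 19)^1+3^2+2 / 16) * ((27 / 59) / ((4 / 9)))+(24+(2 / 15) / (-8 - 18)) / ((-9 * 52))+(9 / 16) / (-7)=53383509451 / 5728937760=9.32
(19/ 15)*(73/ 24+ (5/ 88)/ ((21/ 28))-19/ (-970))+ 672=1298274797/ 1920600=675.97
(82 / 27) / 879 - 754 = -17894600 / 23733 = -754.00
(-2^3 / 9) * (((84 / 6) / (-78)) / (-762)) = -28 / 133731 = -0.00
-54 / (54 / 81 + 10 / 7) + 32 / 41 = -22543 / 902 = -24.99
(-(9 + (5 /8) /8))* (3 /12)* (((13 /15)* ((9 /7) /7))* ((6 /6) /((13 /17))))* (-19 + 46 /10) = 38097 /5600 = 6.80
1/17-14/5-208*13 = -230073/85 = -2706.74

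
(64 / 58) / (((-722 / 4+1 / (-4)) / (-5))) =640 / 20967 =0.03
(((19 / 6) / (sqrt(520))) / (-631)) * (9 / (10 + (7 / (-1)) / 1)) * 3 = -57 * sqrt(130) / 328120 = -0.00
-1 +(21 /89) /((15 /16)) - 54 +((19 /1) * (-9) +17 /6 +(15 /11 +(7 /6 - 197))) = -2043098 /4895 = -417.38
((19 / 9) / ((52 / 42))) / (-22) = -133 / 1716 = -0.08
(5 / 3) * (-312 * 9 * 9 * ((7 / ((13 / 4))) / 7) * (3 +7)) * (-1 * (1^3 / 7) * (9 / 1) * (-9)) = -10497600 / 7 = -1499657.14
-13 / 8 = -1.62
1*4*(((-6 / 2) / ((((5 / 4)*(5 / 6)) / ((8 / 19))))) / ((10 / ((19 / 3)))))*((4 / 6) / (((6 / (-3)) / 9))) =1152 / 125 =9.22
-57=-57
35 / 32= 1.09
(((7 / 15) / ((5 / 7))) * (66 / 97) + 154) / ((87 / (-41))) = -15355648 / 210975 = -72.78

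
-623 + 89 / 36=-620.53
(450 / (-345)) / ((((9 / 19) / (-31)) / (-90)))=-176700 / 23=-7682.61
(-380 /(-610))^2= 1444 /3721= 0.39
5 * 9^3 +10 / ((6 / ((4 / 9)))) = 98435 / 27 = 3645.74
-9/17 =-0.53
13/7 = 1.86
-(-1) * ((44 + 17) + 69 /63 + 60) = 2564 /21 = 122.10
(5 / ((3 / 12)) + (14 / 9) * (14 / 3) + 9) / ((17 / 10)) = 9790 / 459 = 21.33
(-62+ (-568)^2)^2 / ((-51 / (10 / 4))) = -260115609610 / 51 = -5100306070.78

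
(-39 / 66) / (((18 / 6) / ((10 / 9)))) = -0.22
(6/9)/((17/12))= 0.47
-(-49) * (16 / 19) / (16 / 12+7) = 2352 / 475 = 4.95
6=6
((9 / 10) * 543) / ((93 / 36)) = 29322 / 155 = 189.17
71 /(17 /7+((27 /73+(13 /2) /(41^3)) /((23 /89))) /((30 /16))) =862680366345 /38785107581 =22.24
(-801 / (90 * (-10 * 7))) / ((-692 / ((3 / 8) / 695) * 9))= -89 / 8079792000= -0.00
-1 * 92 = -92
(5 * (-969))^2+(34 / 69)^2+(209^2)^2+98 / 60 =91958895340783 / 47610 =1931503787.88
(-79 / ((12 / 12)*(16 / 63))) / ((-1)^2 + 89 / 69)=-4347 / 32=-135.84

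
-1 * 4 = -4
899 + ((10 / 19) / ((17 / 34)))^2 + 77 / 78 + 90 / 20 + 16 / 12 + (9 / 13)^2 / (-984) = 54445481567 / 60032856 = 906.93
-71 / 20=-3.55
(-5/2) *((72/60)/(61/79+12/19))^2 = -40554018/22197245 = -1.83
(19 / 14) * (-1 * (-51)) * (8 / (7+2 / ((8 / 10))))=408 / 7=58.29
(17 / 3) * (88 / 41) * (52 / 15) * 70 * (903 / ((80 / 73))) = 1495658164 / 615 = 2431964.49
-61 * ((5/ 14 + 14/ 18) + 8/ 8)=-16409/ 126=-130.23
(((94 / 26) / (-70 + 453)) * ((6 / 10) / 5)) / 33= 47 / 1369225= 0.00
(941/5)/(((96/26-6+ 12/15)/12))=-73398/49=-1497.92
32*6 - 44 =148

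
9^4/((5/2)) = 13122/5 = 2624.40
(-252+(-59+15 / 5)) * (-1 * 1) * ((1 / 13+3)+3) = 24332 / 13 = 1871.69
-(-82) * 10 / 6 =410 / 3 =136.67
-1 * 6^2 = -36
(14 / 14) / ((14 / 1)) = 1 / 14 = 0.07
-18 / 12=-3 / 2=-1.50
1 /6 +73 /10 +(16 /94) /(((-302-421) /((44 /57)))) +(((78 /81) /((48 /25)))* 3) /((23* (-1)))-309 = -1612315001389 /5345890920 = -301.60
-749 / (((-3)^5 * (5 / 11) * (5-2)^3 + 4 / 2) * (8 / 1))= 8239 / 262264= 0.03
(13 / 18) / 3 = 13 / 54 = 0.24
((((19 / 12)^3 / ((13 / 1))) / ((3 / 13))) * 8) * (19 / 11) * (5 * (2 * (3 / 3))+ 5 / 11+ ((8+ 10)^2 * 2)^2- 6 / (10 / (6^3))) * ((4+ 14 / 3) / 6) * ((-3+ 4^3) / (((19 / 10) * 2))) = 125580857800229 / 705672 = 177959247.07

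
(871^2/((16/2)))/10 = 758641/80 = 9483.01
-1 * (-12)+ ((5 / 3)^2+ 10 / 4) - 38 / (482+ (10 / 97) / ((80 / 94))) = 57911201 / 3367134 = 17.20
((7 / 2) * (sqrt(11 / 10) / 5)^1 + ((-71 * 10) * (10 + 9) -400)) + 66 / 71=-13888.34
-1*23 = -23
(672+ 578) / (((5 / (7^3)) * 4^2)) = 42875 / 8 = 5359.38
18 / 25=0.72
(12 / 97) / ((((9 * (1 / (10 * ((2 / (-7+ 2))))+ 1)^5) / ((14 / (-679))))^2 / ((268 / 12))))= 1124073472 / 4365286666137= 0.00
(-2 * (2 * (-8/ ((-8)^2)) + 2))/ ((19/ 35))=-245/ 38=-6.45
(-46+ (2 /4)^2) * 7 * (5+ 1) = -3843 /2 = -1921.50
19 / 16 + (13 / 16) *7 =55 / 8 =6.88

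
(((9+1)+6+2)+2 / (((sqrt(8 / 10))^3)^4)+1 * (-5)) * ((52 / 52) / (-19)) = -42249 / 38912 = -1.09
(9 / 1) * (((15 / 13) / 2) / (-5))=-27 / 26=-1.04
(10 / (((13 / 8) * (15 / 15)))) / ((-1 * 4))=-20 / 13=-1.54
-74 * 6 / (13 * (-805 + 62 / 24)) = 0.04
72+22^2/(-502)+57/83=1494197/20833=71.72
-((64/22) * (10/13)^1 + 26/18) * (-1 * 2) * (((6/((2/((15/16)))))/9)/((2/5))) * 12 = 118475/1716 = 69.04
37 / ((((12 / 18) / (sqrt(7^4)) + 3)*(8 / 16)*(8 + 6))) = 777 / 443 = 1.75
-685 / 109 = -6.28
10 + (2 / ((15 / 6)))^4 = 6506 / 625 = 10.41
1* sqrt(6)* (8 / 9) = 8* sqrt(6) / 9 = 2.18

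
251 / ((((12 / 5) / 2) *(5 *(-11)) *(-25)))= 251 / 1650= 0.15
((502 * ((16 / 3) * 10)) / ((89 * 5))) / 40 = 2008 / 1335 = 1.50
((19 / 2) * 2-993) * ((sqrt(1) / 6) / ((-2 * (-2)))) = -487 / 12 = -40.58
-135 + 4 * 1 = -131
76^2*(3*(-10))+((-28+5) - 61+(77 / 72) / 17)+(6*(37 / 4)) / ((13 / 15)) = -2757547987 / 15912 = -173299.90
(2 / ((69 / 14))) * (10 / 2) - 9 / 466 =64619 / 32154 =2.01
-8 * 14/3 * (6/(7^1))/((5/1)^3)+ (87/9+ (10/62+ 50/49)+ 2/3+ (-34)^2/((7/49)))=4615818926/569625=8103.26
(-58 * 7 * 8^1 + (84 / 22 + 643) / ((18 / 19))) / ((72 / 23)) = -11682137 / 14256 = -819.45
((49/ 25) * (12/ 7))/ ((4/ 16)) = 336/ 25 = 13.44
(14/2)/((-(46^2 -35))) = -7/2081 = -0.00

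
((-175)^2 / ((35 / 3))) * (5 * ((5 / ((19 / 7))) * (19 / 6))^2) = 5359375 / 12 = 446614.58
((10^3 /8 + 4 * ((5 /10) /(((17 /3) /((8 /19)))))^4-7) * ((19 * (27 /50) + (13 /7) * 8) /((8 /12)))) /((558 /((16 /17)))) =7.50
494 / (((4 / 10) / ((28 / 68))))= 8645 / 17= 508.53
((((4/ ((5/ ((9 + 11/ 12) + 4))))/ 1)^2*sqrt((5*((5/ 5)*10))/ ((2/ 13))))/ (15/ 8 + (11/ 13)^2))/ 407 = 37705928*sqrt(13)/ 64157445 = 2.12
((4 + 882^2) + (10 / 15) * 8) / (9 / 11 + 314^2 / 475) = 12194105000 / 3266493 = 3733.09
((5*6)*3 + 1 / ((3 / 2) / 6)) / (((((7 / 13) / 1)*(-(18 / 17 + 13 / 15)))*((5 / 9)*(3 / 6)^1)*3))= -373932 / 3437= -108.80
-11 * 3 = -33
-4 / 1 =-4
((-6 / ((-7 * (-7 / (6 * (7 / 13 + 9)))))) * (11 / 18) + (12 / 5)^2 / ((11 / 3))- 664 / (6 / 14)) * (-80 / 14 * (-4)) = -35475.31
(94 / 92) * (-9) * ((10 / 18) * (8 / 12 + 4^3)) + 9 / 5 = -328.56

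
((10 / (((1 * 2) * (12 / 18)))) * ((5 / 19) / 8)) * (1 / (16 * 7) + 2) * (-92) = -388125 / 8512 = -45.60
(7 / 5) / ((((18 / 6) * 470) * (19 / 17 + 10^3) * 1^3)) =119 / 119983950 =0.00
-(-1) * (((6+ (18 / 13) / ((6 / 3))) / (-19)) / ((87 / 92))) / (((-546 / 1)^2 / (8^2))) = -1472 / 18408663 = -0.00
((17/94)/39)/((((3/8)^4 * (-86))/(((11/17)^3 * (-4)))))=0.00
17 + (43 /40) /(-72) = 48917 /2880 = 16.99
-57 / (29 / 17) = -969 / 29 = -33.41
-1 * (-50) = 50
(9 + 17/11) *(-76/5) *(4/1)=-35264/55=-641.16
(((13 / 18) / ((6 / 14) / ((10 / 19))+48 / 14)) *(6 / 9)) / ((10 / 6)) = 182 / 2673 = 0.07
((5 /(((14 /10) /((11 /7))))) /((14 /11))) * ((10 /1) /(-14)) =-15125 /4802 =-3.15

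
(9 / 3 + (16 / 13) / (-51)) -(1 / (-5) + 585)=-1928747 / 3315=-581.82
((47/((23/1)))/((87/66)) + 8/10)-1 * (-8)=10.35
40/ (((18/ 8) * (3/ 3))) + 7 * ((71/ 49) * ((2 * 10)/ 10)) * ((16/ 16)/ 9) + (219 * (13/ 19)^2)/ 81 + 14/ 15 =7583927/ 341145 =22.23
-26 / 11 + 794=8708 / 11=791.64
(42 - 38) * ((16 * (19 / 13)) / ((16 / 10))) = 760 / 13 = 58.46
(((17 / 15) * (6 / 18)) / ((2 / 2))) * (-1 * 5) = -1.89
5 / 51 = 0.10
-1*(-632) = 632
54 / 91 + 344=31358 / 91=344.59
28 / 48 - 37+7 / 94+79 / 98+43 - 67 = -1645339 / 27636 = -59.54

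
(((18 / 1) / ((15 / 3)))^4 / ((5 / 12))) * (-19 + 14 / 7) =-6852.83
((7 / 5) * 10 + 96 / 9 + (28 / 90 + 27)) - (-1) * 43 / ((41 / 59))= 210064 / 1845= 113.86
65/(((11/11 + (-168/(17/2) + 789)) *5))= 221/13094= 0.02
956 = 956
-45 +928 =883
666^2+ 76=443632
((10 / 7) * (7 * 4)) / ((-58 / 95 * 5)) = -13.10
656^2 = 430336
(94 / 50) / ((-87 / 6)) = -94 / 725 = -0.13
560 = 560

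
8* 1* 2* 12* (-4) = -768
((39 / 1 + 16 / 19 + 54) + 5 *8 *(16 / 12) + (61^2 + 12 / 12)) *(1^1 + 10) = 2425973 / 57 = 42560.93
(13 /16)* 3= 39 /16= 2.44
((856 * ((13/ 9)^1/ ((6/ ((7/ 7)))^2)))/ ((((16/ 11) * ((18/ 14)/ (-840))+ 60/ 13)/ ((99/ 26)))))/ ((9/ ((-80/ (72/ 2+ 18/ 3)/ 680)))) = -0.01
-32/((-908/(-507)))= -4056/227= -17.87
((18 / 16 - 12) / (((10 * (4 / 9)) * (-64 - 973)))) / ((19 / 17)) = 783 / 370880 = 0.00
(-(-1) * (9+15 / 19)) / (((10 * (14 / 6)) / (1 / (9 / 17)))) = 527 / 665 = 0.79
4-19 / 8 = 13 / 8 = 1.62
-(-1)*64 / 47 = 64 / 47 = 1.36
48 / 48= 1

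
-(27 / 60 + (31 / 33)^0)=-29 / 20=-1.45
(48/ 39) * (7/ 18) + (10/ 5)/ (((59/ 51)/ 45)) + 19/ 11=6074831/ 75933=80.00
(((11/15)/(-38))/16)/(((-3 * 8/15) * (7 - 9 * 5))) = -11/554496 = -0.00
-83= -83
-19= -19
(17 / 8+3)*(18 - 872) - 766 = -20571 / 4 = -5142.75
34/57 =0.60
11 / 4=2.75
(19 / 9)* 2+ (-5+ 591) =5312 / 9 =590.22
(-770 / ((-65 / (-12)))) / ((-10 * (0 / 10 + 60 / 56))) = 4312 / 325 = 13.27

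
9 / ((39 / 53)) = 159 / 13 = 12.23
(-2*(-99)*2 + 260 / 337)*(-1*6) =-802272 / 337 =-2380.63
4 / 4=1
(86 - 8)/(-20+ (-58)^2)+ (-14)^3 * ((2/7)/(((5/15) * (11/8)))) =-2859993/1672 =-1710.52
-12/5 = -2.40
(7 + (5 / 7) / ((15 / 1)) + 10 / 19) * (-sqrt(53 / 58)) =-1511 * sqrt(3074) / 11571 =-7.24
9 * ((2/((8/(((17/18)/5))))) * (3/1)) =51/40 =1.28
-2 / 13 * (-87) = 174 / 13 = 13.38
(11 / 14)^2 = 121 / 196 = 0.62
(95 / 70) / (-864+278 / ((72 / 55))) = -342 / 164213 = -0.00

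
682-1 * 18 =664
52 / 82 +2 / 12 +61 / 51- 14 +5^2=54353 / 4182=13.00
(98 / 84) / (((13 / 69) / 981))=157941 / 26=6074.65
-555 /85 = -111 /17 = -6.53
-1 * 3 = -3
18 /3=6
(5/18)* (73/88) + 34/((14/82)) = 2210651/11088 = 199.37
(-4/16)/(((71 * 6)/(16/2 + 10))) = -3/284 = -0.01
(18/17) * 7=126/17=7.41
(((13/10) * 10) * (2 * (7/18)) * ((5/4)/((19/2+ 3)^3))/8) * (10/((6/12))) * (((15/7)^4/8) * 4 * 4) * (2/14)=0.10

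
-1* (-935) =935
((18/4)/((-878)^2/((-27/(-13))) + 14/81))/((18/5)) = 81/24051592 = 0.00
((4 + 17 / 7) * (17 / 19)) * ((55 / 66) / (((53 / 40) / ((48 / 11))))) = 1224000 / 77539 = 15.79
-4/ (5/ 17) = -68/ 5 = -13.60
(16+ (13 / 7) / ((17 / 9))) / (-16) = -2021 / 1904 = -1.06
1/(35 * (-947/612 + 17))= 612/330995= 0.00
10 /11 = 0.91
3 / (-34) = -3 / 34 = -0.09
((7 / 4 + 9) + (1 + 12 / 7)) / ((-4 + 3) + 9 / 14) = -377 / 10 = -37.70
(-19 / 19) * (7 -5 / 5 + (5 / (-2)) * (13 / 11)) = -67 / 22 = -3.05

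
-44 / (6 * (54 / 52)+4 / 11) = -6292 / 943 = -6.67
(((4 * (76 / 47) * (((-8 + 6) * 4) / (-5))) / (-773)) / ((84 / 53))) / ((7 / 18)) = -193344 / 8901095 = -0.02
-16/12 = -4/3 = -1.33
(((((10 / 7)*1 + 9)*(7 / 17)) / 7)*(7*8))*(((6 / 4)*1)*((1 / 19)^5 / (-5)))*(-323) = 876 / 651605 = 0.00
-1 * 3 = -3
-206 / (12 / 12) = -206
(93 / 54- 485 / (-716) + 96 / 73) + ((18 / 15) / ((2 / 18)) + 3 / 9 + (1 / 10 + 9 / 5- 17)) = -592723 / 2352060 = -0.25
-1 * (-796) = 796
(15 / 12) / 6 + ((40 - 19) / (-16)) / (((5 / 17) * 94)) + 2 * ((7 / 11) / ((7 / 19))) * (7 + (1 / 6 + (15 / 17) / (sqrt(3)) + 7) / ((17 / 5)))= 950 * sqrt(3) / 3179 + 44471381 / 1406240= 32.14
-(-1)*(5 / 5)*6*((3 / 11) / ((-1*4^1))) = -9 / 22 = -0.41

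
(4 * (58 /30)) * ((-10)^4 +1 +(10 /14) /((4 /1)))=8120957 /105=77342.45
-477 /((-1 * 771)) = 159 /257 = 0.62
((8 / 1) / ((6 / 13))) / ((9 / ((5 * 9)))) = 260 / 3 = 86.67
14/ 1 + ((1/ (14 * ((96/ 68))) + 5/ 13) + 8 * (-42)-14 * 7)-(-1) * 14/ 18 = -5487785/ 13104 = -418.79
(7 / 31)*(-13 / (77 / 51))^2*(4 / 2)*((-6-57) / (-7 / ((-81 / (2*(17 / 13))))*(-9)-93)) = 925732314 / 41707369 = 22.20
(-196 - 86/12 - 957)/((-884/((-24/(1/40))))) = -278440/221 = -1259.91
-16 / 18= -8 / 9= -0.89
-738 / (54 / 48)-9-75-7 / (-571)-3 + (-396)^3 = -35459030902 / 571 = -62099878.99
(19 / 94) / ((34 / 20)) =95 / 799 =0.12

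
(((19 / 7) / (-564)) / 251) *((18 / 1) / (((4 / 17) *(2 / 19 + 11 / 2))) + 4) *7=-23807 / 10051044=-0.00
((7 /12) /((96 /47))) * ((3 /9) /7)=47 /3456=0.01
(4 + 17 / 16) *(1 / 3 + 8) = 675 / 16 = 42.19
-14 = -14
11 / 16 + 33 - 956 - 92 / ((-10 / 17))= -61273 / 80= -765.91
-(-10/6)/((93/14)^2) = 980/25947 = 0.04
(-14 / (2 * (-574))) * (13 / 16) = 0.01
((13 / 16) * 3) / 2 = 39 / 32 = 1.22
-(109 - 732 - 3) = 626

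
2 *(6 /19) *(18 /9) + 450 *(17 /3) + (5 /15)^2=436285 /171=2551.37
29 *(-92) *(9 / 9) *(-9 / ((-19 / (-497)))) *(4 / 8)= 5966982 / 19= 314051.68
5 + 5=10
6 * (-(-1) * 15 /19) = 90 /19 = 4.74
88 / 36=2.44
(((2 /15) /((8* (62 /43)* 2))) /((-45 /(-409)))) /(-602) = -409 /4687200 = -0.00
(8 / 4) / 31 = 2 / 31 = 0.06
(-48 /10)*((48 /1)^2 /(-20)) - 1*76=11924 /25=476.96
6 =6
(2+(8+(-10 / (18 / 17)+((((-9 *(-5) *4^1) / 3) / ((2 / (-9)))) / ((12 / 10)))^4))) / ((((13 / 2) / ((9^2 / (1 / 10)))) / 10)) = 41518828134000 / 13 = 3193756010307.69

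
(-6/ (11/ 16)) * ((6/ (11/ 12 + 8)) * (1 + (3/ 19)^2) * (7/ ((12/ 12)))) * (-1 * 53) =948810240/ 424897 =2233.04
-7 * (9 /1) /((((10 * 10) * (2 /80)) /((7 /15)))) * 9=-2646 /25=-105.84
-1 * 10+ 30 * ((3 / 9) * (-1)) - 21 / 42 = -41 / 2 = -20.50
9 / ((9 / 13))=13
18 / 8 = 9 / 4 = 2.25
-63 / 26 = -2.42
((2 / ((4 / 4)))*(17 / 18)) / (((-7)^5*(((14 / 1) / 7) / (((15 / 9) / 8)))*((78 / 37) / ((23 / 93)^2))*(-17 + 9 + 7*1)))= 1663705 / 4898176684128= 0.00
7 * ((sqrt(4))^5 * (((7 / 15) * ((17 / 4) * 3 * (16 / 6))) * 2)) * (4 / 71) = 426496 / 1065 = 400.47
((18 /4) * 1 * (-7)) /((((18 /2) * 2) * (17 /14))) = -49 /34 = -1.44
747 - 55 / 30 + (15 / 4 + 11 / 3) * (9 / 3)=9209 / 12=767.42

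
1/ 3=0.33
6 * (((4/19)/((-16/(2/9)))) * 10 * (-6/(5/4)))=16/19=0.84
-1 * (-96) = 96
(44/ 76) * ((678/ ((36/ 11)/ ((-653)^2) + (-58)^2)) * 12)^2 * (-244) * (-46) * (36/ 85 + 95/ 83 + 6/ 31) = 66960.36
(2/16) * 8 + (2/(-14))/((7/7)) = 6/7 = 0.86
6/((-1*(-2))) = 3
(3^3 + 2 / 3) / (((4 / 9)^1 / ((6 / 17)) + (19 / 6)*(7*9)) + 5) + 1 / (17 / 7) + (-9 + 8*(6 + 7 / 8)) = 8791977 / 188887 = 46.55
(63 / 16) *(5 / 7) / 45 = 1 / 16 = 0.06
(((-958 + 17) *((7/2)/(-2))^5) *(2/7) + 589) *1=5001.78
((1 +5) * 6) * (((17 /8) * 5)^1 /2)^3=5527125 /1024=5397.58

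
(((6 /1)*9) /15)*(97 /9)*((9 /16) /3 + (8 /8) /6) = 1649 /120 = 13.74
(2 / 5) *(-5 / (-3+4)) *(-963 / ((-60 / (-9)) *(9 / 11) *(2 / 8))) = 7062 / 5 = 1412.40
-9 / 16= -0.56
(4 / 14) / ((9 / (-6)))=-4 / 21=-0.19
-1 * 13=-13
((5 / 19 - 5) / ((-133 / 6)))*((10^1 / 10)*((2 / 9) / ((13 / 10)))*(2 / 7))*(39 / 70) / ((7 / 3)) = 2160 / 866761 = 0.00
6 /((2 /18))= 54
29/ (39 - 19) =29/ 20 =1.45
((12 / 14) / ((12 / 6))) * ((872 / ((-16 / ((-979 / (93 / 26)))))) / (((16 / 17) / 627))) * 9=133079608233 / 3472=38329380.25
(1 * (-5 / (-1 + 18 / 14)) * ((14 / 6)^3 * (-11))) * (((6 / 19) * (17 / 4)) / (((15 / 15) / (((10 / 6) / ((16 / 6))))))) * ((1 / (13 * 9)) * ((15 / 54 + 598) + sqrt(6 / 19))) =11224675 * sqrt(114) / 12164256 + 120878525075 / 11524032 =10499.11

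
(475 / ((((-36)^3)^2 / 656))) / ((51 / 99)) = 214225 / 770943744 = 0.00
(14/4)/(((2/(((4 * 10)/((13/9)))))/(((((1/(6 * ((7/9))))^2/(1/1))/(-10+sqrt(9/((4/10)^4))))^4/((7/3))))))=0.00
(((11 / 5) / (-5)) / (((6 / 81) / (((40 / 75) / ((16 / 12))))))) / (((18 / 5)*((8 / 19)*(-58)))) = 627 / 23200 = 0.03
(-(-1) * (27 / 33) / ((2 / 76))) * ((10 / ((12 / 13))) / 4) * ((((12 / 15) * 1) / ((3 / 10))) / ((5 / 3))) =1482 / 11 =134.73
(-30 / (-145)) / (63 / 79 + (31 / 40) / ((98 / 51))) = 619360 / 3594637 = 0.17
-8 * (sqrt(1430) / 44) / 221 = -0.03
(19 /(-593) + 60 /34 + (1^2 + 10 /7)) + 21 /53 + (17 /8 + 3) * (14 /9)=1687019857 /134641836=12.53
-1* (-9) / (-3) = -3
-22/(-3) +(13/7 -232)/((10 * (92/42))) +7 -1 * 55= -70619/1380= -51.17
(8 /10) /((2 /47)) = 94 /5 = 18.80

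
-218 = -218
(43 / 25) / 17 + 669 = 284368 / 425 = 669.10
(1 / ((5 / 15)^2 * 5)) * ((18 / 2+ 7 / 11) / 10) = 477 / 275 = 1.73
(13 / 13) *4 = 4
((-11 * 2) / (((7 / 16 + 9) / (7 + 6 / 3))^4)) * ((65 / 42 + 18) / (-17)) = 1294388232192 / 61866386519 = 20.92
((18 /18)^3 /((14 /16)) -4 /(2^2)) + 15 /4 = 109 /28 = 3.89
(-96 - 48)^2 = 20736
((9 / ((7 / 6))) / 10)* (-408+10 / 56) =-308313 / 980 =-314.61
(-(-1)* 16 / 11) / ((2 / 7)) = 56 / 11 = 5.09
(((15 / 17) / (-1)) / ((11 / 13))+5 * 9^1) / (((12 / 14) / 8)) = 76720 / 187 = 410.27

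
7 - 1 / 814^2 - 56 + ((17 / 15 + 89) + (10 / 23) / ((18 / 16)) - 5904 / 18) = -196464353207 / 685786860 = -286.48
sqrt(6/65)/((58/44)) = 22* sqrt(390)/1885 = 0.23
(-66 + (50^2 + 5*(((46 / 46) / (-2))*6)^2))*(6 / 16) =7437 / 8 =929.62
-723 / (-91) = 723 / 91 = 7.95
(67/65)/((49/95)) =1273/637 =2.00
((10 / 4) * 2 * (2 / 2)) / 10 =1 / 2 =0.50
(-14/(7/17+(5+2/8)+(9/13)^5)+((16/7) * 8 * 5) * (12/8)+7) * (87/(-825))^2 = 122627478800721/77798610649375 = 1.58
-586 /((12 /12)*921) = -586 /921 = -0.64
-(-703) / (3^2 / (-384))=-89984 / 3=-29994.67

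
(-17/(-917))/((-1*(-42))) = 17/38514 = 0.00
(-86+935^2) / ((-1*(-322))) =124877 / 46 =2714.72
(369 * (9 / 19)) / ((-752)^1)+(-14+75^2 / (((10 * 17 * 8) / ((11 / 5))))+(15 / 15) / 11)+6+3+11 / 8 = 3562079 / 667964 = 5.33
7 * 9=63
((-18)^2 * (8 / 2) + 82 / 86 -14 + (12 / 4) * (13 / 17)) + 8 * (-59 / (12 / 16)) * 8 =-8222476 / 2193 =-3749.42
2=2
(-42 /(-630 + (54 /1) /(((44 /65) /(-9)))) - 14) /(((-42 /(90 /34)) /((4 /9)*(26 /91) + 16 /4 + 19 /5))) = 3518273 /504135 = 6.98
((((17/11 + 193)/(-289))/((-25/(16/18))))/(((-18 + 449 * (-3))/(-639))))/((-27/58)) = -14100032/585810225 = -0.02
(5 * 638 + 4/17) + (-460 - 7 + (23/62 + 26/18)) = 2725.05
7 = 7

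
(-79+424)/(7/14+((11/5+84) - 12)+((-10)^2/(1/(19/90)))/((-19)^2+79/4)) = 47289150/10246729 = 4.62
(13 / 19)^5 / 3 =371293 / 7428297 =0.05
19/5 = 3.80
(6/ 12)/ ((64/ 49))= 0.38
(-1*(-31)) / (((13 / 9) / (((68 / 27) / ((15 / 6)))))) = 4216 / 195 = 21.62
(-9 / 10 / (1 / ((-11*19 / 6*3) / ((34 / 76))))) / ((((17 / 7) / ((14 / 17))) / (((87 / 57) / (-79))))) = -2672901 / 1940635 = -1.38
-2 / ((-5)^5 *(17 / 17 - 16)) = -0.00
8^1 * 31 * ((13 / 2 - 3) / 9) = 868 / 9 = 96.44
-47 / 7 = -6.71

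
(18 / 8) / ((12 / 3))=9 / 16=0.56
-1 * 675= -675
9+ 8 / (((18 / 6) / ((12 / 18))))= 97 / 9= 10.78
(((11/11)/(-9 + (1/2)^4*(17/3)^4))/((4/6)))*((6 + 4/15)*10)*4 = 6.78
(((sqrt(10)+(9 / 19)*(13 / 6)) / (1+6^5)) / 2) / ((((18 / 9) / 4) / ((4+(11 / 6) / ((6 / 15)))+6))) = 325 / 168872+25*sqrt(10) / 13332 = 0.01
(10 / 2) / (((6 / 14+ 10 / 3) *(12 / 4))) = 35 / 79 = 0.44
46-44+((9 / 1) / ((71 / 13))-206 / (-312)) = 47717 / 11076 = 4.31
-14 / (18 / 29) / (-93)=0.24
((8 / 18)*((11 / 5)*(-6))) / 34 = -44 / 255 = -0.17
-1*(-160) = 160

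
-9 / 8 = -1.12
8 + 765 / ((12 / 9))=2327 / 4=581.75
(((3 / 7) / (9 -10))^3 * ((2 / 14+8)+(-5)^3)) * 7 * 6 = 132516 / 343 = 386.34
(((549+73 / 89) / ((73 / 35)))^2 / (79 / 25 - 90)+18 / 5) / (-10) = 79.66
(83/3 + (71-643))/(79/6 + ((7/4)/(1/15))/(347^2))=-786511588/19024937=-41.34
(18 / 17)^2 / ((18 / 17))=18 / 17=1.06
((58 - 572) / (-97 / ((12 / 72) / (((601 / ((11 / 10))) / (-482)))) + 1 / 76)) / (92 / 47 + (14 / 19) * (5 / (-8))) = -369911547808 / 710722229417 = -0.52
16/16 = 1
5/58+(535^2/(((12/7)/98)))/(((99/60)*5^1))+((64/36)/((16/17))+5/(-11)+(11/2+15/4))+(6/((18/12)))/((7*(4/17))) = 53145848417/26796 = 1983350.07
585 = 585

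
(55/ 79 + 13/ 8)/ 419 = 1467/ 264808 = 0.01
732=732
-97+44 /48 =-1153 /12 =-96.08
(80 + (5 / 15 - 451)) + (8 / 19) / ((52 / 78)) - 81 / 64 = -1354505 / 3648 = -371.30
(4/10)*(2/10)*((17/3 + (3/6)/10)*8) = 1372/375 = 3.66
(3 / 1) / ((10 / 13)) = 39 / 10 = 3.90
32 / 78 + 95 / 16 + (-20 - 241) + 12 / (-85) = -13514243 / 53040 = -254.79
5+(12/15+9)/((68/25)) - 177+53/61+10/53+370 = 44553689/219844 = 202.66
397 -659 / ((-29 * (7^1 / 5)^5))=195558366 / 487403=401.23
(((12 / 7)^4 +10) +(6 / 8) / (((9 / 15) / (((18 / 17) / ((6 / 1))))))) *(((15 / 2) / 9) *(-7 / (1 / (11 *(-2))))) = 169330865 / 69972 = 2419.98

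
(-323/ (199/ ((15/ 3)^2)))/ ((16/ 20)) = -40375/ 796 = -50.72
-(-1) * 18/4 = 9/2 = 4.50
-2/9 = -0.22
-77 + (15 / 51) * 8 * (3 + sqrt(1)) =-1149 / 17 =-67.59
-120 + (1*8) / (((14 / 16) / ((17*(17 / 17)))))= 248 / 7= 35.43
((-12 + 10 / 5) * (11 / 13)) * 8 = -880 / 13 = -67.69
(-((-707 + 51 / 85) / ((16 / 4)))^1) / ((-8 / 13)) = -11479 / 40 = -286.98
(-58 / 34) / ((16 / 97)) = -2813 / 272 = -10.34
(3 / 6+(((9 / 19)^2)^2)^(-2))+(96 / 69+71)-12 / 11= 10157613319397 / 21781640826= 466.34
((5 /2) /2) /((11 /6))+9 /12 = 63 /44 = 1.43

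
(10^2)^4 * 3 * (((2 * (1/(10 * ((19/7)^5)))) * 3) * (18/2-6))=9075780000000/2476099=3665354.25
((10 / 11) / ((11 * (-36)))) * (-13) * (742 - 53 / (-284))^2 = 2887860947465 / 175668768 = 16439.24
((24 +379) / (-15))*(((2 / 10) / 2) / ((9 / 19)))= -7657 / 1350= -5.67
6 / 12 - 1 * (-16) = 33 / 2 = 16.50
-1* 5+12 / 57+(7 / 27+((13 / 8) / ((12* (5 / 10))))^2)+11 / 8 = -404735 / 131328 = -3.08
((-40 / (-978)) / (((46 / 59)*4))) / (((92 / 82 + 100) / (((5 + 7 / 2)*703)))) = 144547345 / 186520248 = 0.77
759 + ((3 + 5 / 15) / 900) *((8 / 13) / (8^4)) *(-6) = 759.00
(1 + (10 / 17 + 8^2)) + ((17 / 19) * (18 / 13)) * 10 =327425 / 4199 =77.98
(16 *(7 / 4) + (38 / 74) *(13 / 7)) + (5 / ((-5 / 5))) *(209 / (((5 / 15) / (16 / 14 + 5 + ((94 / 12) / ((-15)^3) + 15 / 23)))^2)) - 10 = -3792425033219263937 / 8739589162500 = -433936.31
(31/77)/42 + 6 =19435/3234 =6.01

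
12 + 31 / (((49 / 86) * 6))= 3097 / 147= 21.07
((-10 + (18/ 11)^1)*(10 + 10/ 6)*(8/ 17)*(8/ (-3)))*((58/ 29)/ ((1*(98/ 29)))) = 853760/ 11781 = 72.47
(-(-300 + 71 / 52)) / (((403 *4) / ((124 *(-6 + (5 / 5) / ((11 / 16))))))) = -388225 / 3718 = -104.42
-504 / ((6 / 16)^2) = -3584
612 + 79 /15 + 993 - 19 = 23869 /15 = 1591.27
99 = 99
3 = 3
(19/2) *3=57/2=28.50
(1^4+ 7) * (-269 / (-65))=2152 / 65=33.11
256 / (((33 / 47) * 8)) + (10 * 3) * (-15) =-13346 / 33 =-404.42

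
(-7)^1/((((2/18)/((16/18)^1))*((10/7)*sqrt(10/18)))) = -588*sqrt(5)/25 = -52.59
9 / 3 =3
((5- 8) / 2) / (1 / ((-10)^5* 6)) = 900000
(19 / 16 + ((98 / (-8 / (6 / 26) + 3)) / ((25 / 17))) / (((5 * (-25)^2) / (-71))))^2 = 21518939814382609 / 14101562500000000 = 1.53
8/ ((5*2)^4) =1/ 1250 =0.00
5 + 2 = 7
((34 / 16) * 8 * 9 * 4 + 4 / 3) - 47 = 1699 / 3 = 566.33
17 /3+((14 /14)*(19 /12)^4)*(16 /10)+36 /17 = 3930497 /220320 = 17.84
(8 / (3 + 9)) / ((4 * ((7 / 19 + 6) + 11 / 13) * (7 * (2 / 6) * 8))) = 247 / 199584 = 0.00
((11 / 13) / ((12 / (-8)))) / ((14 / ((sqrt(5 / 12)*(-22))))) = 121*sqrt(15) / 819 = 0.57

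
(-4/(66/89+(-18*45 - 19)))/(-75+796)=356/53148515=0.00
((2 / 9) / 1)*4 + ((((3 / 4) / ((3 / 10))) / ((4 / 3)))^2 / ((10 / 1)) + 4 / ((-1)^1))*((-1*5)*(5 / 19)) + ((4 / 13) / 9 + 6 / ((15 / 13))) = 1726811 / 158080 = 10.92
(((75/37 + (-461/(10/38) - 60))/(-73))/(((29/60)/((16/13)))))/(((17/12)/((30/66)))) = 3856988160/190417799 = 20.26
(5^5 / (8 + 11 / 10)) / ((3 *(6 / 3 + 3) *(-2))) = -3125 / 273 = -11.45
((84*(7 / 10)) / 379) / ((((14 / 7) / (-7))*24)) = -343 / 15160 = -0.02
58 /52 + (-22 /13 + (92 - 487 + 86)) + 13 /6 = -11989 /39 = -307.41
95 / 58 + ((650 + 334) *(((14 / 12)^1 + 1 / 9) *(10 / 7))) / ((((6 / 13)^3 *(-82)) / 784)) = -820615745 / 4698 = -174673.42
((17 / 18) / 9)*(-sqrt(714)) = -17*sqrt(714) / 162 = -2.80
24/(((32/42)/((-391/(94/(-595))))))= 14656635/188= 77960.82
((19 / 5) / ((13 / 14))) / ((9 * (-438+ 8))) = -133 / 125775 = -0.00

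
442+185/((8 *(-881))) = 3115031/7048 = 441.97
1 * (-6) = -6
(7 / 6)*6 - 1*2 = 5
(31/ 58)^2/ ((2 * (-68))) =-961/ 457504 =-0.00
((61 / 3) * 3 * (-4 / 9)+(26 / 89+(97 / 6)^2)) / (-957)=-83497 / 340692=-0.25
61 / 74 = 0.82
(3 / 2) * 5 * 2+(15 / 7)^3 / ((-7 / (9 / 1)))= 2.35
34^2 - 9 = 1147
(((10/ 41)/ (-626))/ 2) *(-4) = 10/ 12833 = 0.00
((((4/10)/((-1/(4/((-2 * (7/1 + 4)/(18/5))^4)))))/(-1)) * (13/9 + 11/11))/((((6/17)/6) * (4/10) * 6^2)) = 2754/831875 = 0.00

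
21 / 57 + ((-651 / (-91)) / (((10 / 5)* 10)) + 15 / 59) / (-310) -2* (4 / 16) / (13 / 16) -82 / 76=-119977853 / 90352600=-1.33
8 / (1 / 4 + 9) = 32 / 37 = 0.86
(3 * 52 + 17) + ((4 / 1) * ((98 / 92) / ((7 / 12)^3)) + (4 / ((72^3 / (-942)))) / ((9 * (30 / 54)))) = 2434562563 / 12519360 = 194.46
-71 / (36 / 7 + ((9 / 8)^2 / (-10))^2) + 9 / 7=-1291874657 / 103540689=-12.48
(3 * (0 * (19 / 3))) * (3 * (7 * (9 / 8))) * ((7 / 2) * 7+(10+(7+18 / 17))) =0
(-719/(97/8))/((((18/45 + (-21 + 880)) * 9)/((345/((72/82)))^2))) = -79921253875/67523058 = -1183.61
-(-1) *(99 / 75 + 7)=208 / 25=8.32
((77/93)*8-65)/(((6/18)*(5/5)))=-5429/31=-175.13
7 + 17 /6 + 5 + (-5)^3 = -661 /6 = -110.17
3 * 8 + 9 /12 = 99 /4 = 24.75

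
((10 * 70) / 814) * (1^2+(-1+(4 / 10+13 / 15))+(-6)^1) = -4970 / 1221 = -4.07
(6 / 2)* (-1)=-3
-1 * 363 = -363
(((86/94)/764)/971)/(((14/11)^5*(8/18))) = 62326737/75008523401728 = 0.00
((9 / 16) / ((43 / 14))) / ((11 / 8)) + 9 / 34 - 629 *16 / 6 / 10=-40366327 / 241230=-167.34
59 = 59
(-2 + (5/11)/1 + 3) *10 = 160/11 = 14.55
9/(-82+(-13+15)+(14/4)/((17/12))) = -153/1318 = -0.12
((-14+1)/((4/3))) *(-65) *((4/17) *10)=25350/17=1491.18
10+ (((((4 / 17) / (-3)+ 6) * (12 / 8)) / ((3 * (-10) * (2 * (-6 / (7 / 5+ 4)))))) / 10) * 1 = 340453 / 34000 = 10.01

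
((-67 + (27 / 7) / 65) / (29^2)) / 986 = -15229 / 188648915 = -0.00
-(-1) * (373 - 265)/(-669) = -36/223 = -0.16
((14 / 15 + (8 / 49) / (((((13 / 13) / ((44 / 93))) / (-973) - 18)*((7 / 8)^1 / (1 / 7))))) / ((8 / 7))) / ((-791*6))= -615845543 / 3584629215720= -0.00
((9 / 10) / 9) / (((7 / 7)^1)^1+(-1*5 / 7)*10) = -7 / 430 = -0.02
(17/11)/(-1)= -17/11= -1.55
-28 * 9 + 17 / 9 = -2251 / 9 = -250.11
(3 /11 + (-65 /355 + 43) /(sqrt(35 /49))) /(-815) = -608*sqrt(35) /57865-3 /8965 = -0.06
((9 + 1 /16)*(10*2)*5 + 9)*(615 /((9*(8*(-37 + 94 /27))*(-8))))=1350909 /46336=29.15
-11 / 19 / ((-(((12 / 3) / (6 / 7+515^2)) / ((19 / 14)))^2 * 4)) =720400638998249 / 614656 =1172038732.23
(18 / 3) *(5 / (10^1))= 3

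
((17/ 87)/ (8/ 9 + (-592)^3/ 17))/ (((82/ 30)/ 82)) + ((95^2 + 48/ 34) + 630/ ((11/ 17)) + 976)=55572919058539117/ 5063108179844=10976.05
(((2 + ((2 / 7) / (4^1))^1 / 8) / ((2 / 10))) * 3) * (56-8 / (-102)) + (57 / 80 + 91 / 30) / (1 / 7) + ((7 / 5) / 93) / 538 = 1716.08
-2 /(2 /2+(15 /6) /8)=-32 /21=-1.52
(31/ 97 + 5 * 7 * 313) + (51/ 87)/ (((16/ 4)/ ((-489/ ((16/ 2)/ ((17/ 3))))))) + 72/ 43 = 42214621919/ 3870688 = 10906.23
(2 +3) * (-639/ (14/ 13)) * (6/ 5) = -24921/ 7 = -3560.14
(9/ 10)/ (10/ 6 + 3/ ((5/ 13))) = 27/ 284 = 0.10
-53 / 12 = -4.42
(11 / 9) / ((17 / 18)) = 22 / 17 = 1.29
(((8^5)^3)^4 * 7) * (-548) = -5878652894761549660662619196148586028361483272696297947136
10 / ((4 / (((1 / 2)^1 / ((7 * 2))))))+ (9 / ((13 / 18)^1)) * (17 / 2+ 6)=131609 / 728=180.78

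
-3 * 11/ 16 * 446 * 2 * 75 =-551925/ 4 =-137981.25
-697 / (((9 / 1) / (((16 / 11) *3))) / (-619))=209184.48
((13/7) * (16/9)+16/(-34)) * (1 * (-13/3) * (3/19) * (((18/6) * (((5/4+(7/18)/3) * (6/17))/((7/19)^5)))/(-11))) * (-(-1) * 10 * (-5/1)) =-19134328696600/10098166617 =-1894.83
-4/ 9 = -0.44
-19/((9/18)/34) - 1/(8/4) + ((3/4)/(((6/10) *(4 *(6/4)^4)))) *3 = -69785/54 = -1292.31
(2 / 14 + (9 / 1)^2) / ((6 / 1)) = 284 / 21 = 13.52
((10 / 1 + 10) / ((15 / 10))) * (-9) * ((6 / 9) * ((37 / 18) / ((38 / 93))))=-22940 / 57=-402.46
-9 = -9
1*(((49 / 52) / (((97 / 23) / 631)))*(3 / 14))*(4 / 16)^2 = 304773 / 161408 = 1.89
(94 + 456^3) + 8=94818918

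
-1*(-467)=467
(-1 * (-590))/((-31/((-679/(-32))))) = -200305/496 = -403.84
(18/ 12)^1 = 3/ 2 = 1.50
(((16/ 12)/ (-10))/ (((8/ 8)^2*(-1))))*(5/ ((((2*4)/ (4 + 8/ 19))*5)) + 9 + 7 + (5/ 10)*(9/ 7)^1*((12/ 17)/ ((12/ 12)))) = 2.27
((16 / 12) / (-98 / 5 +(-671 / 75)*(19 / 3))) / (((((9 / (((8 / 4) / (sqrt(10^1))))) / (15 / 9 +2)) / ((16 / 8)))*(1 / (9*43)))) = -18920*sqrt(10) / 17159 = -3.49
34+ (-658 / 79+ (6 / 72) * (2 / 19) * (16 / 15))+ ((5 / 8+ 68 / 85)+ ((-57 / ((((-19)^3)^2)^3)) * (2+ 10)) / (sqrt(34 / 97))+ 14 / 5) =16159597 / 540360 - 18 * sqrt(3298) / 93166576582341637160963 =29.91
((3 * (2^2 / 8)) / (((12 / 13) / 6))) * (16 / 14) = 78 / 7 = 11.14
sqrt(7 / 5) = sqrt(35) / 5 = 1.18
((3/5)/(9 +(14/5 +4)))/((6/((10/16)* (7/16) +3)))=419/20224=0.02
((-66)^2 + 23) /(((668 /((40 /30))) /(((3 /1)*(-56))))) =-245224 /167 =-1468.41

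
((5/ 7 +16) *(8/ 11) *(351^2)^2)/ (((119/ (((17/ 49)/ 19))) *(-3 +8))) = 14207063271336/ 2509045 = 5662338.97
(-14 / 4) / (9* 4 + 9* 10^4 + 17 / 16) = -8 / 205799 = -0.00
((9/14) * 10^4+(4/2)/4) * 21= 270021/2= 135010.50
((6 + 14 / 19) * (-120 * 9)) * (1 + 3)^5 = -141557760 / 19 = -7450408.42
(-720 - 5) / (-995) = 145 / 199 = 0.73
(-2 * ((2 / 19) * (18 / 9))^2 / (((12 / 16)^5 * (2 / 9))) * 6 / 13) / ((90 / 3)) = -16384 / 633555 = -0.03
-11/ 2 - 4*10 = -91/ 2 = -45.50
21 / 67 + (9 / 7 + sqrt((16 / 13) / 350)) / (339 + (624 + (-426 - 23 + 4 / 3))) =3 * sqrt(182) / 351715 + 229071 / 725074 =0.32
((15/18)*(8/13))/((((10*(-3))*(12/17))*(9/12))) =-34/1053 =-0.03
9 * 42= 378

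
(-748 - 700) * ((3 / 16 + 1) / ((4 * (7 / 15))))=-51585 / 56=-921.16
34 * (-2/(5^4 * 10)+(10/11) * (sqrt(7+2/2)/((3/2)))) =-34/3125+1360 * sqrt(2)/33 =58.27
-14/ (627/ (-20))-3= -1601/ 627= -2.55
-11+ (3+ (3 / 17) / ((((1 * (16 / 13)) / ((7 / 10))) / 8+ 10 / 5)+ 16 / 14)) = -13781 / 1734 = -7.95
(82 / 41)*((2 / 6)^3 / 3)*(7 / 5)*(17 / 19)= 238 / 7695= 0.03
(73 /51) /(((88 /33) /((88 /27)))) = 803 /459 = 1.75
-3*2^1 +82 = 76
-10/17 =-0.59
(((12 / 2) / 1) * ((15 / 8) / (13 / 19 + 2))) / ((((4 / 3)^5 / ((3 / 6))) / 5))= 346275 / 139264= 2.49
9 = 9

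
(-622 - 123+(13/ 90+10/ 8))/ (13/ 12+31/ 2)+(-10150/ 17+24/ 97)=-3158380871/ 4922265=-641.65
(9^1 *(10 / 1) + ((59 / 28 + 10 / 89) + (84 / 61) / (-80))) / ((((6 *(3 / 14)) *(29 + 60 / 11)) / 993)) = 63789657338 / 30863865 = 2066.81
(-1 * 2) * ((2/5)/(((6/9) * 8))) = -3/20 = -0.15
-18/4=-9/2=-4.50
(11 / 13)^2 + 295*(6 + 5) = 3245.72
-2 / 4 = -1 / 2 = -0.50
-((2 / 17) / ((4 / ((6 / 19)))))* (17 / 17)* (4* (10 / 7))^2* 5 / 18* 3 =-4000 / 15827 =-0.25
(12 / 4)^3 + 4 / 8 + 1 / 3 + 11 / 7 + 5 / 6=635 / 21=30.24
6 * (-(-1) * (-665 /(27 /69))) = -30590 /3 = -10196.67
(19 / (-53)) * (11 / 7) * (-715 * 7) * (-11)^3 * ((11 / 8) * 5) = -10939389175 / 424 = -25800446.17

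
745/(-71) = -745/71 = -10.49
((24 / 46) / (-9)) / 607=-4 / 41883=-0.00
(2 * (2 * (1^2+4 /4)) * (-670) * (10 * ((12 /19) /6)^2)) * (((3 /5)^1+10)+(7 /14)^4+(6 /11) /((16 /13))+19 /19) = -28550040 /3971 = -7189.63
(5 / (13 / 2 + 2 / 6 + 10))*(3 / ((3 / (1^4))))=0.30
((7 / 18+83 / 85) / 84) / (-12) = -2089 / 1542240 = -0.00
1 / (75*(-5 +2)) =-1 / 225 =-0.00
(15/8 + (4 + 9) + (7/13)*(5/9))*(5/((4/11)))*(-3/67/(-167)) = 781165/13963872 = 0.06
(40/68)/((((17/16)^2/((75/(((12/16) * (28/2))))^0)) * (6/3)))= 0.26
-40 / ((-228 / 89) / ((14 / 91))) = 1780 / 741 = 2.40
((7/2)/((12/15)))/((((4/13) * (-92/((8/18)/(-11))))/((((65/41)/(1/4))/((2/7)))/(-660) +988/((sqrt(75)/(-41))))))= -921557 * sqrt(3)/54648 - 41405/197169984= -29.21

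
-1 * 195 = -195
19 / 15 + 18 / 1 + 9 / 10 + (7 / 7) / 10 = 304 / 15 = 20.27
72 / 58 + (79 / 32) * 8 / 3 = 2723 / 348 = 7.82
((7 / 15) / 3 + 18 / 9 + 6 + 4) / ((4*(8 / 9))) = 547 / 160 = 3.42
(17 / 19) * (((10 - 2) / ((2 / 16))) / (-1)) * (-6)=6528 / 19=343.58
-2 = -2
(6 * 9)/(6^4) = 1/24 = 0.04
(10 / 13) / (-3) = -10 / 39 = -0.26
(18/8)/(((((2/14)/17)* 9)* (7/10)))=85/2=42.50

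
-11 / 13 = -0.85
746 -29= 717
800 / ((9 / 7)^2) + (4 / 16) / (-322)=50489519 / 104328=483.95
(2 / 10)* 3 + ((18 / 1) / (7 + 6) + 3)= 324 / 65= 4.98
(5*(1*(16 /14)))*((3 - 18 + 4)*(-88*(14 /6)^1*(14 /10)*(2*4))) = 433664 /3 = 144554.67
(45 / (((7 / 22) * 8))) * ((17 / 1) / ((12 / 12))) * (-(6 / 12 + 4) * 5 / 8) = -378675 / 448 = -845.26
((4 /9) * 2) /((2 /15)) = 20 /3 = 6.67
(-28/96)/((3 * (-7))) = 0.01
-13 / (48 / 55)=-715 / 48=-14.90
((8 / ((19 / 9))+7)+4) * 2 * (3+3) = 3372 / 19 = 177.47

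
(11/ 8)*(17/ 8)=187/ 64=2.92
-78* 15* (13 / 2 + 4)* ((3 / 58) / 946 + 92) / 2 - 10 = -62014045175 / 109736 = -565120.34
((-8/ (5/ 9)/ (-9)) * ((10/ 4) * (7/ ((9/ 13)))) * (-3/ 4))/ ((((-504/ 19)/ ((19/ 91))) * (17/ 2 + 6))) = 361/ 21924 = 0.02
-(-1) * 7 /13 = 7 /13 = 0.54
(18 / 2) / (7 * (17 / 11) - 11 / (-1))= 33 / 80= 0.41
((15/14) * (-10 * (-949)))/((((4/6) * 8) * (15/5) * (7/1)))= 90.78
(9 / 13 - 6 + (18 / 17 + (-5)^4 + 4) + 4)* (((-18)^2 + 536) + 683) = 214406022 / 221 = 970163.00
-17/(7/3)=-51/7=-7.29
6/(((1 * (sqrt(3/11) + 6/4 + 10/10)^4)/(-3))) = -3330388512/4784350561 + 400055040 * sqrt(33)/4784350561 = -0.22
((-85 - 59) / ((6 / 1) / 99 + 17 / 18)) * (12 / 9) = -38016 / 199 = -191.04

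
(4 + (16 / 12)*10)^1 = 17.33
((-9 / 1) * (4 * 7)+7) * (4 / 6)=-490 / 3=-163.33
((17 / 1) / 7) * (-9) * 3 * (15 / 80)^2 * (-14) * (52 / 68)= 3159 / 128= 24.68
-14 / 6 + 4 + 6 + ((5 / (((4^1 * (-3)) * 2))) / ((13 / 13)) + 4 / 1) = 275 / 24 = 11.46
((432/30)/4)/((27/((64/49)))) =128/735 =0.17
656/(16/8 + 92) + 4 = 10.98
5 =5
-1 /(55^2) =-0.00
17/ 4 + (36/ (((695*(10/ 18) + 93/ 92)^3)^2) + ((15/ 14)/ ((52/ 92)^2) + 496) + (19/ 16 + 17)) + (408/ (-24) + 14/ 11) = 506.06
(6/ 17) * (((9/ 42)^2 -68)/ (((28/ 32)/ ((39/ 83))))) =-6233292/ 483973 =-12.88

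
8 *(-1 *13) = -104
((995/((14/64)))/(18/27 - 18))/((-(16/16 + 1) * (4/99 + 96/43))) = 57.73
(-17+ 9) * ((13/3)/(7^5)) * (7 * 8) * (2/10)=-832/36015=-0.02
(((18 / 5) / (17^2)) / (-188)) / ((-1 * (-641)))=-9 / 87067030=-0.00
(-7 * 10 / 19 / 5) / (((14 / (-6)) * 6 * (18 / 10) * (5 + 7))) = 5 / 2052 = 0.00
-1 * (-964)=964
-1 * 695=-695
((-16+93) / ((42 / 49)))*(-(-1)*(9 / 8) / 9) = 539 / 48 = 11.23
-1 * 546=-546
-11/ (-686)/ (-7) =-11/ 4802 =-0.00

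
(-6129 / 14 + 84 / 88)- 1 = -33713 / 77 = -437.83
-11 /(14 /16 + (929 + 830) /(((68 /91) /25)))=-0.00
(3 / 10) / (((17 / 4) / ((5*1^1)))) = 6 / 17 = 0.35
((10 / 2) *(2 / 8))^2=1.56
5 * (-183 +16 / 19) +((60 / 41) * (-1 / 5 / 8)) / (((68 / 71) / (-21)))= -96407693 / 105944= -909.99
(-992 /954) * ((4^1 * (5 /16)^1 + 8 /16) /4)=-217 /477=-0.45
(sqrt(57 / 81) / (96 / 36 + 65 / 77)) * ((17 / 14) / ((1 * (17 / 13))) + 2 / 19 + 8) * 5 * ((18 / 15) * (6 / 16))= 79299 * sqrt(57) / 123272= 4.86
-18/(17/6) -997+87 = -15578/17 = -916.35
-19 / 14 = -1.36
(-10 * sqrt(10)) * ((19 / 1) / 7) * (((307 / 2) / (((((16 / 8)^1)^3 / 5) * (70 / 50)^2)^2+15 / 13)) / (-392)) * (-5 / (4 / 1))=-29620703125 * sqrt(10) / 24498508832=-3.82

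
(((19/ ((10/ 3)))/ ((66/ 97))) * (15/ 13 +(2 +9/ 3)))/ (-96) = -1843/ 3432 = -0.54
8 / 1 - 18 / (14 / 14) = -10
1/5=0.20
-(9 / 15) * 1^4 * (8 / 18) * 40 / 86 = -16 / 129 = -0.12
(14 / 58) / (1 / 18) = 126 / 29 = 4.34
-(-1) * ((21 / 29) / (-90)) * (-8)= 28 / 435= 0.06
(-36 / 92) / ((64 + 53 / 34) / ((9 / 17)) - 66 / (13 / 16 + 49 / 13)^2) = -49043286 / 15126335089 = -0.00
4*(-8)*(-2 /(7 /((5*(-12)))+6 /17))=65280 /241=270.87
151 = 151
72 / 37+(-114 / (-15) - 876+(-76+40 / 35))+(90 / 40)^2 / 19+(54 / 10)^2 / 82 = -75917752613 / 80704400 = -940.69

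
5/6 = 0.83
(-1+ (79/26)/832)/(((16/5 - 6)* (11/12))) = 46185/118976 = 0.39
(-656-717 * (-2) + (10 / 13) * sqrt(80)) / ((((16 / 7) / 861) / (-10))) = -11722515 / 4-150675 * sqrt(5) / 13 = -2956545.64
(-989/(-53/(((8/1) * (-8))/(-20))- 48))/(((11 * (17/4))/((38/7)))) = 1.78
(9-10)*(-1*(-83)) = -83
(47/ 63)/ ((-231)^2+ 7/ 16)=752/ 53788329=0.00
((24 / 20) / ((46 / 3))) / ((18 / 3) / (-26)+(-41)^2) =117 / 2512750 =0.00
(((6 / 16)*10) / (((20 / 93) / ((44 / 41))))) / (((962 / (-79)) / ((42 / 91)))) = -727353 / 1025492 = -0.71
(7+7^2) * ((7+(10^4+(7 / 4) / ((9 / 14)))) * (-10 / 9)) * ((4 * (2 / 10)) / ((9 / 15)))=-201796000 / 243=-830436.21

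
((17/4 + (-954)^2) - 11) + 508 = 3642469/4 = 910617.25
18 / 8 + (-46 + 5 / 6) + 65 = 22.08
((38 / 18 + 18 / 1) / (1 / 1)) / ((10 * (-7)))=-181 / 630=-0.29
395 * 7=2765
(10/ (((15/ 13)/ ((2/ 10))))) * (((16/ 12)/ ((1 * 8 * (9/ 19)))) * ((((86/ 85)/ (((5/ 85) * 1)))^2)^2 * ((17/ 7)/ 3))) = 229688726384/ 5315625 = 43210.11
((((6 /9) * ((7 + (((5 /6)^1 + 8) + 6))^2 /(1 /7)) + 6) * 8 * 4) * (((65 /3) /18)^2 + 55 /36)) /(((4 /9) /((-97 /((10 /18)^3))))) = -270439797.23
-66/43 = -1.53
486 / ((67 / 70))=34020 / 67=507.76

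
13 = 13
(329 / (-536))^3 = -35611289 / 153990656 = -0.23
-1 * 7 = -7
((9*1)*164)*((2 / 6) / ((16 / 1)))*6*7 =2583 / 2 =1291.50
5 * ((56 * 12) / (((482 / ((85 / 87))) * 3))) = 47600 / 20967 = 2.27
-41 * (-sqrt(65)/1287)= 41 * sqrt(65)/1287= 0.26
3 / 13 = 0.23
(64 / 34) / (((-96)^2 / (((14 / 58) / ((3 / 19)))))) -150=-63892667 / 425952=-150.00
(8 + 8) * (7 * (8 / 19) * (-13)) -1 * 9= -11819 / 19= -622.05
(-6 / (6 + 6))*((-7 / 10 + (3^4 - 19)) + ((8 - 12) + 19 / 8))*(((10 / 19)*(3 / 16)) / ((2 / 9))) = -64449 / 4864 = -13.25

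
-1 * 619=-619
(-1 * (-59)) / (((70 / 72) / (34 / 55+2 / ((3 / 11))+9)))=1980276 / 1925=1028.71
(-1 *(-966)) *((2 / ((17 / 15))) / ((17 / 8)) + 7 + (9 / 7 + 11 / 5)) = 15795894 / 1445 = 10931.41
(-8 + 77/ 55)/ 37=-33/ 185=-0.18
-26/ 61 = -0.43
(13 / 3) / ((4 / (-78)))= -169 / 2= -84.50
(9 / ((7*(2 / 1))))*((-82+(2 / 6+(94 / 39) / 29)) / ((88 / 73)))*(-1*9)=181866141 / 464464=391.56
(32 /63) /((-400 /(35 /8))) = -1 /180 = -0.01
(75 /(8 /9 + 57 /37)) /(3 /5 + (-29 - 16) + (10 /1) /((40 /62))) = -249750 /233801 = -1.07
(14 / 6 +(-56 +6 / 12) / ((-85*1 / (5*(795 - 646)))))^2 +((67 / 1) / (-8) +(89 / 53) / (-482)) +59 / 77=4888968462559787 / 20465104968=238892.91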